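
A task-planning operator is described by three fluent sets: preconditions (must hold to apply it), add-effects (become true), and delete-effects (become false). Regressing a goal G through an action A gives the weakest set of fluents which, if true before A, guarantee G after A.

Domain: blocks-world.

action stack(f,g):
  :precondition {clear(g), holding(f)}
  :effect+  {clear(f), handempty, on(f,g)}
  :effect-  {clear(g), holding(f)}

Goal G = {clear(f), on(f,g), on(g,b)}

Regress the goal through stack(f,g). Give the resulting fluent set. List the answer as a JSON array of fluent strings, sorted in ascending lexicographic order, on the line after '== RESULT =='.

Regress:
  G ∩ del = {}  (empty — regression defined)
  G \ add = {clear(f), on(f,g), on(g,b)} \ {clear(f), handempty, on(f,g)} = {on(g,b)}
  ∪ pre   = {on(g,b)} ∪ {clear(g), holding(f)}
          = {clear(g), holding(f), on(g,b)}

== RESULT ==
["clear(g)", "holding(f)", "on(g,b)"]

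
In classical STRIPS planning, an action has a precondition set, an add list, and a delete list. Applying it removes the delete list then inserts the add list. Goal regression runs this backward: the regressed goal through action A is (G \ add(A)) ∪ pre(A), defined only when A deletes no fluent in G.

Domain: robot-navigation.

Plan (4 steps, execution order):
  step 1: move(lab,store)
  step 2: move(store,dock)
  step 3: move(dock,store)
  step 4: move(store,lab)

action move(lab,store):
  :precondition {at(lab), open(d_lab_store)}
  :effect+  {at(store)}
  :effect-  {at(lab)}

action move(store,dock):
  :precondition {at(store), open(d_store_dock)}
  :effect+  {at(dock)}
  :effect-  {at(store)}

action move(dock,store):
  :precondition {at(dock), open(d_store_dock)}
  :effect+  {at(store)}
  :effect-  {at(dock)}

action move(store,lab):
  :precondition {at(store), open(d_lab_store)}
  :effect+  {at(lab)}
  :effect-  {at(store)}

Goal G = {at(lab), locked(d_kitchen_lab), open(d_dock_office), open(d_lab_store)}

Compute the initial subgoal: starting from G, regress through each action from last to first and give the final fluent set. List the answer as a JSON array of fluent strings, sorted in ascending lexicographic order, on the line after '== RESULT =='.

Work backward from the goal:
  through step 4 (move(store,lab)): drop {at(lab)}, keep {locked(d_kitchen_lab), open(d_dock_office), open(d_lab_store)}, require {at(store), open(d_lab_store)}
    → {at(store), locked(d_kitchen_lab), open(d_dock_office), open(d_lab_store)}
  through step 3 (move(dock,store)): drop {at(store)}, keep {locked(d_kitchen_lab), open(d_dock_office), open(d_lab_store)}, require {at(dock), open(d_store_dock)}
    → {at(dock), locked(d_kitchen_lab), open(d_dock_office), open(d_lab_store), open(d_store_dock)}
  through step 2 (move(store,dock)): drop {at(dock)}, keep {locked(d_kitchen_lab), open(d_dock_office), open(d_lab_store), open(d_store_dock)}, require {at(store), open(d_store_dock)}
    → {at(store), locked(d_kitchen_lab), open(d_dock_office), open(d_lab_store), open(d_store_dock)}
  through step 1 (move(lab,store)): drop {at(store)}, keep {locked(d_kitchen_lab), open(d_dock_office), open(d_lab_store), open(d_store_dock)}, require {at(lab), open(d_lab_store)}
    → {at(lab), locked(d_kitchen_lab), open(d_dock_office), open(d_lab_store), open(d_store_dock)}

== RESULT ==
["at(lab)", "locked(d_kitchen_lab)", "open(d_dock_office)", "open(d_lab_store)", "open(d_store_dock)"]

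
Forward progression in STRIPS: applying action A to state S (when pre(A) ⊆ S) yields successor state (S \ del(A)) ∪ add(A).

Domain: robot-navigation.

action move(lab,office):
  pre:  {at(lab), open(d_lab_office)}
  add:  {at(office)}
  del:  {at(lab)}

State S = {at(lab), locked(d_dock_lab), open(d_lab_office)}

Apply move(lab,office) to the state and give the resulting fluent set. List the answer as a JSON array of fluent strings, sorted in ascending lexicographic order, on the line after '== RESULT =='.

Progress:
  pre ⊆ S: {at(lab), open(d_lab_office)} ⊆ S  — applicable
  S \ del = {locked(d_dock_lab), open(d_lab_office)}
  ∪ add   = {at(office), locked(d_dock_lab), open(d_lab_office)}

== RESULT ==
["at(office)", "locked(d_dock_lab)", "open(d_lab_office)"]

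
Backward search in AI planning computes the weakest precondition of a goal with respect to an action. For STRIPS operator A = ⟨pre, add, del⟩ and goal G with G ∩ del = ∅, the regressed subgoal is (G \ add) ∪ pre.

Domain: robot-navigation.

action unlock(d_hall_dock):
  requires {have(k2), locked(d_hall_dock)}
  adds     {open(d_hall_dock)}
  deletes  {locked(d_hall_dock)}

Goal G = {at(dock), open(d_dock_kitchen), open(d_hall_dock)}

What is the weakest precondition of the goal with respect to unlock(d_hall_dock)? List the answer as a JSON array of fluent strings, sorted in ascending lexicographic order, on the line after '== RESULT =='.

Compute (G \ add) ∪ pre:
  G ∩ del = {}  (empty — regression defined)
  G \ add = {at(dock), open(d_dock_kitchen), open(d_hall_dock)} \ {open(d_hall_dock)} = {at(dock), open(d_dock_kitchen)}
  ∪ pre   = {at(dock), open(d_dock_kitchen)} ∪ {have(k2), locked(d_hall_dock)}
          = {at(dock), have(k2), locked(d_hall_dock), open(d_dock_kitchen)}

== RESULT ==
["at(dock)", "have(k2)", "locked(d_hall_dock)", "open(d_dock_kitchen)"]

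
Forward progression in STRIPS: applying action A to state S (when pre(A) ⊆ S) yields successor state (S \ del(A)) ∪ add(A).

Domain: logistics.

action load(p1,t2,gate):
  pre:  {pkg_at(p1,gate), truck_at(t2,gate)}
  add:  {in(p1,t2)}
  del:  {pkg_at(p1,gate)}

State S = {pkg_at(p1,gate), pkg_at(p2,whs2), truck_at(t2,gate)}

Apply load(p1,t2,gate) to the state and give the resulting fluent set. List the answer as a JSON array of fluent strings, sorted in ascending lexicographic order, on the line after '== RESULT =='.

Compute (S \ del) ∪ add:
  pre ⊆ S: {pkg_at(p1,gate), truck_at(t2,gate)} ⊆ S  — applicable
  S \ del = {pkg_at(p2,whs2), truck_at(t2,gate)}
  ∪ add   = {in(p1,t2), pkg_at(p2,whs2), truck_at(t2,gate)}

== RESULT ==
["in(p1,t2)", "pkg_at(p2,whs2)", "truck_at(t2,gate)"]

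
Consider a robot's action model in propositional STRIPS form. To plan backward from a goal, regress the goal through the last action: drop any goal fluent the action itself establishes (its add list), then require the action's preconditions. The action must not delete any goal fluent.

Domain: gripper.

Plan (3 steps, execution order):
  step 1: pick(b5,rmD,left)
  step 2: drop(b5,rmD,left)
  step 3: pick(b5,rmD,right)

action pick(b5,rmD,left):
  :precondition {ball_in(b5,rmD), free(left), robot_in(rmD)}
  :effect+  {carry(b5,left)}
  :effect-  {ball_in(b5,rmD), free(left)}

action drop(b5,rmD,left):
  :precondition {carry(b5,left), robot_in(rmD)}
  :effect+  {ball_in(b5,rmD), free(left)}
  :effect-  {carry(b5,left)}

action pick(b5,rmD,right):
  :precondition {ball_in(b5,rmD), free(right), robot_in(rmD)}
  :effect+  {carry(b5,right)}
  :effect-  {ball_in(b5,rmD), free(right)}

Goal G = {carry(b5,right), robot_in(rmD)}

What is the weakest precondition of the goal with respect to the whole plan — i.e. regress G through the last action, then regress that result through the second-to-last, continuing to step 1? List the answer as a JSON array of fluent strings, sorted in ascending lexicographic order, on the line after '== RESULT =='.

Work backward from the goal:
  through step 3 (pick(b5,rmD,right)): drop {carry(b5,right)}, keep {robot_in(rmD)}, require {ball_in(b5,rmD), free(right), robot_in(rmD)}
    → {ball_in(b5,rmD), free(right), robot_in(rmD)}
  through step 2 (drop(b5,rmD,left)): drop {ball_in(b5,rmD)}, keep {free(right), robot_in(rmD)}, require {carry(b5,left), robot_in(rmD)}
    → {carry(b5,left), free(right), robot_in(rmD)}
  through step 1 (pick(b5,rmD,left)): drop {carry(b5,left)}, keep {free(right), robot_in(rmD)}, require {ball_in(b5,rmD), free(left), robot_in(rmD)}
    → {ball_in(b5,rmD), free(left), free(right), robot_in(rmD)}

== RESULT ==
["ball_in(b5,rmD)", "free(left)", "free(right)", "robot_in(rmD)"]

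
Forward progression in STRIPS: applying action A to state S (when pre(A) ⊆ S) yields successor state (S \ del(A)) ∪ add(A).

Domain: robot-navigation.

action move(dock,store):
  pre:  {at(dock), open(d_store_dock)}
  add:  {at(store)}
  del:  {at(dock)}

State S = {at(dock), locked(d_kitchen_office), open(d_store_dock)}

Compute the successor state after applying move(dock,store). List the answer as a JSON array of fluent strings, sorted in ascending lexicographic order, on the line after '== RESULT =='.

Compute (S \ del) ∪ add:
  pre ⊆ S: {at(dock), open(d_store_dock)} ⊆ S  — applicable
  S \ del = {locked(d_kitchen_office), open(d_store_dock)}
  ∪ add   = {at(store), locked(d_kitchen_office), open(d_store_dock)}

== RESULT ==
["at(store)", "locked(d_kitchen_office)", "open(d_store_dock)"]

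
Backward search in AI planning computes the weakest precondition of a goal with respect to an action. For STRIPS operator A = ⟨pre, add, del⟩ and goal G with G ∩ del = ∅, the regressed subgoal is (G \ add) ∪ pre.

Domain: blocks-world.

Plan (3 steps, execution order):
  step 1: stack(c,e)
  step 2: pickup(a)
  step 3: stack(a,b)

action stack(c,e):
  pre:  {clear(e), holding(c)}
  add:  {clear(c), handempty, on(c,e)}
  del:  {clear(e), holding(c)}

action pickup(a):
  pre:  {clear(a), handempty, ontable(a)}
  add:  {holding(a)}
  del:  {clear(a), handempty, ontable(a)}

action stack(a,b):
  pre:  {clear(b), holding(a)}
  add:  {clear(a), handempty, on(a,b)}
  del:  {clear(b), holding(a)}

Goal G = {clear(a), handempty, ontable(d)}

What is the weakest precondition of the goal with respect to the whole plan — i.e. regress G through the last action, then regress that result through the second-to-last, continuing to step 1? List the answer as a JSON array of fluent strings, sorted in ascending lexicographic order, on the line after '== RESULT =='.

Regress step by step:
  through step 3 (stack(a,b)): drop {clear(a), handempty}, keep {ontable(d)}, require {clear(b), holding(a)}
    → {clear(b), holding(a), ontable(d)}
  through step 2 (pickup(a)): drop {holding(a)}, keep {clear(b), ontable(d)}, require {clear(a), handempty, ontable(a)}
    → {clear(a), clear(b), handempty, ontable(a), ontable(d)}
  through step 1 (stack(c,e)): drop {handempty}, keep {clear(a), clear(b), ontable(a), ontable(d)}, require {clear(e), holding(c)}
    → {clear(a), clear(b), clear(e), holding(c), ontable(a), ontable(d)}

== RESULT ==
["clear(a)", "clear(b)", "clear(e)", "holding(c)", "ontable(a)", "ontable(d)"]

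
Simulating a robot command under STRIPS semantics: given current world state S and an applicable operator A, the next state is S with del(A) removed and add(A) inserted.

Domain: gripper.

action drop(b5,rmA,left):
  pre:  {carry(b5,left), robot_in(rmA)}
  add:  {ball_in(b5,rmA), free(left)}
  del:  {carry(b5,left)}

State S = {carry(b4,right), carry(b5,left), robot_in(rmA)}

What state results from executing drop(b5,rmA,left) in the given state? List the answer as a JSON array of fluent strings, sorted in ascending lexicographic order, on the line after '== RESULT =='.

Compute (S \ del) ∪ add:
  pre ⊆ S: {carry(b5,left), robot_in(rmA)} ⊆ S  — applicable
  S \ del = {carry(b4,right), robot_in(rmA)}
  ∪ add   = {ball_in(b5,rmA), carry(b4,right), free(left), robot_in(rmA)}

== RESULT ==
["ball_in(b5,rmA)", "carry(b4,right)", "free(left)", "robot_in(rmA)"]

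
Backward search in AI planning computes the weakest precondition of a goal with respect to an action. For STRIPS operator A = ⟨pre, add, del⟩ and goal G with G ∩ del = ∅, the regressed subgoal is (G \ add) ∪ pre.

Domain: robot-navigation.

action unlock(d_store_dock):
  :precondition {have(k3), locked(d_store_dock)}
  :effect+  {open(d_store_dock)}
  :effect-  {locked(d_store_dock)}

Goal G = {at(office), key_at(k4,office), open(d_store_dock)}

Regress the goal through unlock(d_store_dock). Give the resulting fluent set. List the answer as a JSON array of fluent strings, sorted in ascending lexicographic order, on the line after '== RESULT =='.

Compute (G \ add) ∪ pre:
  G ∩ del = {}  (empty — regression defined)
  G \ add = {at(office), key_at(k4,office), open(d_store_dock)} \ {open(d_store_dock)} = {at(office), key_at(k4,office)}
  ∪ pre   = {at(office), key_at(k4,office)} ∪ {have(k3), locked(d_store_dock)}
          = {at(office), have(k3), key_at(k4,office), locked(d_store_dock)}

== RESULT ==
["at(office)", "have(k3)", "key_at(k4,office)", "locked(d_store_dock)"]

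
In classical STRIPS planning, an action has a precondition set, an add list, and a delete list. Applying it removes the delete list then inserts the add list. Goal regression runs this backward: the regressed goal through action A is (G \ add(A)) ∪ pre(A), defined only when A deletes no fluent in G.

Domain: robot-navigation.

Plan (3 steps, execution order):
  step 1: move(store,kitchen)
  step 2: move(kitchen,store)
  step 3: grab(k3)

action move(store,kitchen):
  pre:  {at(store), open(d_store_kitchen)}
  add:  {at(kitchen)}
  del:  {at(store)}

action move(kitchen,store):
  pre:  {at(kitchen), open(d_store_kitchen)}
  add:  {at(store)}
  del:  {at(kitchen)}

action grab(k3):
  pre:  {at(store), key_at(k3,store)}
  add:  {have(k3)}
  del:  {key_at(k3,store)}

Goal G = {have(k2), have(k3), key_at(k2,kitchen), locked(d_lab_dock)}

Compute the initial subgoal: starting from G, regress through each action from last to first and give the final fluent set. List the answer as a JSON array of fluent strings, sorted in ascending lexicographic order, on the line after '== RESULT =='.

Work backward from the goal:
  through step 3 (grab(k3)): drop {have(k3)}, keep {have(k2), key_at(k2,kitchen), locked(d_lab_dock)}, require {at(store), key_at(k3,store)}
    → {at(store), have(k2), key_at(k2,kitchen), key_at(k3,store), locked(d_lab_dock)}
  through step 2 (move(kitchen,store)): drop {at(store)}, keep {have(k2), key_at(k2,kitchen), key_at(k3,store), locked(d_lab_dock)}, require {at(kitchen), open(d_store_kitchen)}
    → {at(kitchen), have(k2), key_at(k2,kitchen), key_at(k3,store), locked(d_lab_dock), open(d_store_kitchen)}
  through step 1 (move(store,kitchen)): drop {at(kitchen)}, keep {have(k2), key_at(k2,kitchen), key_at(k3,store), locked(d_lab_dock), open(d_store_kitchen)}, require {at(store), open(d_store_kitchen)}
    → {at(store), have(k2), key_at(k2,kitchen), key_at(k3,store), locked(d_lab_dock), open(d_store_kitchen)}

== RESULT ==
["at(store)", "have(k2)", "key_at(k2,kitchen)", "key_at(k3,store)", "locked(d_lab_dock)", "open(d_store_kitchen)"]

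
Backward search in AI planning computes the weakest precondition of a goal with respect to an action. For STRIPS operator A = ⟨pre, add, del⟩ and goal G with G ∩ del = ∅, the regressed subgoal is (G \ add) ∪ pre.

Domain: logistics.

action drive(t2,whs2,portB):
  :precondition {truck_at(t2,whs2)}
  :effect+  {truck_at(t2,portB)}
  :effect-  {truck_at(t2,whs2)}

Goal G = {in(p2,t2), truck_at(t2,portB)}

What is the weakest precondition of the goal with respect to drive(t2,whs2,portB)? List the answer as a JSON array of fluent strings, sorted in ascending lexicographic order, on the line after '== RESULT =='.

Regress:
  G ∩ del = {}  (empty — regression defined)
  G \ add = {in(p2,t2), truck_at(t2,portB)} \ {truck_at(t2,portB)} = {in(p2,t2)}
  ∪ pre   = {in(p2,t2)} ∪ {truck_at(t2,whs2)}
          = {in(p2,t2), truck_at(t2,whs2)}

== RESULT ==
["in(p2,t2)", "truck_at(t2,whs2)"]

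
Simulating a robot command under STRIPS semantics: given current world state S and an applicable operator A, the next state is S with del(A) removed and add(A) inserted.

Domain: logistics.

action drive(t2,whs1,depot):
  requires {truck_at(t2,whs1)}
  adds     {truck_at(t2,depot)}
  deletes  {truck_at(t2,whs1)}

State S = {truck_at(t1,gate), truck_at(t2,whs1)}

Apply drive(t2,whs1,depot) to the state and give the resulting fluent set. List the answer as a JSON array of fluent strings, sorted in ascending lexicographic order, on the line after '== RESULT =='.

Compute (S \ del) ∪ add:
  pre ⊆ S: {truck_at(t2,whs1)} ⊆ S  — applicable
  S \ del = {truck_at(t1,gate)}
  ∪ add   = {truck_at(t1,gate), truck_at(t2,depot)}

== RESULT ==
["truck_at(t1,gate)", "truck_at(t2,depot)"]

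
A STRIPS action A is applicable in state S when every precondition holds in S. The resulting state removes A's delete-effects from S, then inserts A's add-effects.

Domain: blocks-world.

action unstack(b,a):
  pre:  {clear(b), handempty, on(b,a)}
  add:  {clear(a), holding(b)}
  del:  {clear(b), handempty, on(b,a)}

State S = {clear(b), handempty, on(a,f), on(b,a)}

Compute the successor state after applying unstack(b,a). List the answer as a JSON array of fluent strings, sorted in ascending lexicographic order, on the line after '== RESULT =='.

Compute (S \ del) ∪ add:
  pre ⊆ S: {clear(b), handempty, on(b,a)} ⊆ S  — applicable
  S \ del = {on(a,f)}
  ∪ add   = {clear(a), holding(b), on(a,f)}

== RESULT ==
["clear(a)", "holding(b)", "on(a,f)"]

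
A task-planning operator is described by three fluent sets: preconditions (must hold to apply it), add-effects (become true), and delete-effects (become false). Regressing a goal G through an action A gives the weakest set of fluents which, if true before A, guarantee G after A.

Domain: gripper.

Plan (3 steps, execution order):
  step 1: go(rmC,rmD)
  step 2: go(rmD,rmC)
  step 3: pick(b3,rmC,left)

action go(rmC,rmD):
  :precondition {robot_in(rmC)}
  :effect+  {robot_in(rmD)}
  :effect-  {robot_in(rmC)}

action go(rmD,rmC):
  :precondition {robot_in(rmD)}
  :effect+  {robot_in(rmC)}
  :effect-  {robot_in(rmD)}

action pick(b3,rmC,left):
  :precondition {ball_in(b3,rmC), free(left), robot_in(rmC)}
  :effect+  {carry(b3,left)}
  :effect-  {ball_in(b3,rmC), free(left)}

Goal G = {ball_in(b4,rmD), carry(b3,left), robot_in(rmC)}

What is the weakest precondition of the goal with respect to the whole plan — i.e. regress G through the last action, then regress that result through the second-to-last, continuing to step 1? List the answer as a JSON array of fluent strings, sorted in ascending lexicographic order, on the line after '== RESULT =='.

Regress step by step:
  through step 3 (pick(b3,rmC,left)): drop {carry(b3,left)}, keep {ball_in(b4,rmD), robot_in(rmC)}, require {ball_in(b3,rmC), free(left), robot_in(rmC)}
    → {ball_in(b3,rmC), ball_in(b4,rmD), free(left), robot_in(rmC)}
  through step 2 (go(rmD,rmC)): drop {robot_in(rmC)}, keep {ball_in(b3,rmC), ball_in(b4,rmD), free(left)}, require {robot_in(rmD)}
    → {ball_in(b3,rmC), ball_in(b4,rmD), free(left), robot_in(rmD)}
  through step 1 (go(rmC,rmD)): drop {robot_in(rmD)}, keep {ball_in(b3,rmC), ball_in(b4,rmD), free(left)}, require {robot_in(rmC)}
    → {ball_in(b3,rmC), ball_in(b4,rmD), free(left), robot_in(rmC)}

== RESULT ==
["ball_in(b3,rmC)", "ball_in(b4,rmD)", "free(left)", "robot_in(rmC)"]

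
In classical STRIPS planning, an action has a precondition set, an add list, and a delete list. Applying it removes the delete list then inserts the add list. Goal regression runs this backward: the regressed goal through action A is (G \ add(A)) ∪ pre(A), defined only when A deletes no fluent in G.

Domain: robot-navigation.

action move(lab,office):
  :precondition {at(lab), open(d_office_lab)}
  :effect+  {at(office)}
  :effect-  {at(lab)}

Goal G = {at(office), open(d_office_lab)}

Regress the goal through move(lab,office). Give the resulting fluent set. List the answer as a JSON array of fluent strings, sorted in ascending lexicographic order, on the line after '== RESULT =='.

Compute (G \ add) ∪ pre:
  G ∩ del = {}  (empty — regression defined)
  G \ add = {at(office), open(d_office_lab)} \ {at(office)} = {open(d_office_lab)}
  ∪ pre   = {open(d_office_lab)} ∪ {at(lab), open(d_office_lab)}
          = {at(lab), open(d_office_lab)}

== RESULT ==
["at(lab)", "open(d_office_lab)"]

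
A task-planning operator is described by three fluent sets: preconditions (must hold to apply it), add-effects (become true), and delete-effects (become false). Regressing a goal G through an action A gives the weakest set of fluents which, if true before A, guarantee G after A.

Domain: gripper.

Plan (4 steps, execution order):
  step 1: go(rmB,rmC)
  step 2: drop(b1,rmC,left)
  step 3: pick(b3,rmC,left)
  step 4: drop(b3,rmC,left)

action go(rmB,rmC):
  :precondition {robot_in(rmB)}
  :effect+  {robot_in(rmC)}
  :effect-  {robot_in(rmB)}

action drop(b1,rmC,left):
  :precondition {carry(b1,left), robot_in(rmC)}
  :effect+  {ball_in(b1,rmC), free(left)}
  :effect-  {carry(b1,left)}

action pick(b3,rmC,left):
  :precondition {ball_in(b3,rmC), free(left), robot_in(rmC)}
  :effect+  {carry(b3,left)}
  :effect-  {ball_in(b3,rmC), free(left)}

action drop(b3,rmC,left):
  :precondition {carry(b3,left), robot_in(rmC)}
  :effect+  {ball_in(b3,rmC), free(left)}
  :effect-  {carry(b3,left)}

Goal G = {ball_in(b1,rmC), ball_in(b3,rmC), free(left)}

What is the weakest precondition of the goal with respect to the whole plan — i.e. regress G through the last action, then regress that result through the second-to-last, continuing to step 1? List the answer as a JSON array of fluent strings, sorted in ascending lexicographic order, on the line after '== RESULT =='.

Regress step by step:
  through step 4 (drop(b3,rmC,left)): drop {ball_in(b3,rmC), free(left)}, keep {ball_in(b1,rmC)}, require {carry(b3,left), robot_in(rmC)}
    → {ball_in(b1,rmC), carry(b3,left), robot_in(rmC)}
  through step 3 (pick(b3,rmC,left)): drop {carry(b3,left)}, keep {ball_in(b1,rmC), robot_in(rmC)}, require {ball_in(b3,rmC), free(left), robot_in(rmC)}
    → {ball_in(b1,rmC), ball_in(b3,rmC), free(left), robot_in(rmC)}
  through step 2 (drop(b1,rmC,left)): drop {ball_in(b1,rmC), free(left)}, keep {ball_in(b3,rmC), robot_in(rmC)}, require {carry(b1,left), robot_in(rmC)}
    → {ball_in(b3,rmC), carry(b1,left), robot_in(rmC)}
  through step 1 (go(rmB,rmC)): drop {robot_in(rmC)}, keep {ball_in(b3,rmC), carry(b1,left)}, require {robot_in(rmB)}
    → {ball_in(b3,rmC), carry(b1,left), robot_in(rmB)}

== RESULT ==
["ball_in(b3,rmC)", "carry(b1,left)", "robot_in(rmB)"]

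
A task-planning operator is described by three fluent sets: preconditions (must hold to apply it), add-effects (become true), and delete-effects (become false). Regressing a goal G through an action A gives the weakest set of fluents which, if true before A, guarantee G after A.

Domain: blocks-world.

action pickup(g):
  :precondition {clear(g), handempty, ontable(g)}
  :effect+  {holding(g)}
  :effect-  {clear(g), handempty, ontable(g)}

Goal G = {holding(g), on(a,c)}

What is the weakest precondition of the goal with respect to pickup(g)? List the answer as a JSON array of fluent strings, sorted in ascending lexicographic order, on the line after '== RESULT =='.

Compute (G \ add) ∪ pre:
  G ∩ del = {}  (empty — regression defined)
  G \ add = {holding(g), on(a,c)} \ {holding(g)} = {on(a,c)}
  ∪ pre   = {on(a,c)} ∪ {clear(g), handempty, ontable(g)}
          = {clear(g), handempty, on(a,c), ontable(g)}

== RESULT ==
["clear(g)", "handempty", "on(a,c)", "ontable(g)"]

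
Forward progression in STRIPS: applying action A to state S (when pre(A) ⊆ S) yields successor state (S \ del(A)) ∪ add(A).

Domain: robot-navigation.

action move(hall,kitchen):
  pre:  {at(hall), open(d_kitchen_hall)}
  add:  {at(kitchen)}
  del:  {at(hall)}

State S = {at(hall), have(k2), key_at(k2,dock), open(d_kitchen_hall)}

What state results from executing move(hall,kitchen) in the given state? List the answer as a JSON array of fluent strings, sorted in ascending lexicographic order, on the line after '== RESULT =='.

Progress:
  pre ⊆ S: {at(hall), open(d_kitchen_hall)} ⊆ S  — applicable
  S \ del = {have(k2), key_at(k2,dock), open(d_kitchen_hall)}
  ∪ add   = {at(kitchen), have(k2), key_at(k2,dock), open(d_kitchen_hall)}

== RESULT ==
["at(kitchen)", "have(k2)", "key_at(k2,dock)", "open(d_kitchen_hall)"]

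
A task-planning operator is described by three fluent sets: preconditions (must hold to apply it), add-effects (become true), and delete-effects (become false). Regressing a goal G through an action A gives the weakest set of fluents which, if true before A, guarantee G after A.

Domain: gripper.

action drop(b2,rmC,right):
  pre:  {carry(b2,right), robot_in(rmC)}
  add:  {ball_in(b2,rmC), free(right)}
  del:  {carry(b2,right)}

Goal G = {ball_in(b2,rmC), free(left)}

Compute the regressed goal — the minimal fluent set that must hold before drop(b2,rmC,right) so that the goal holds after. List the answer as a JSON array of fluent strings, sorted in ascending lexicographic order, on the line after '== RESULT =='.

Regress:
  G ∩ del = {}  (empty — regression defined)
  G \ add = {ball_in(b2,rmC), free(left)} \ {ball_in(b2,rmC), free(right)} = {free(left)}
  ∪ pre   = {free(left)} ∪ {carry(b2,right), robot_in(rmC)}
          = {carry(b2,right), free(left), robot_in(rmC)}

== RESULT ==
["carry(b2,right)", "free(left)", "robot_in(rmC)"]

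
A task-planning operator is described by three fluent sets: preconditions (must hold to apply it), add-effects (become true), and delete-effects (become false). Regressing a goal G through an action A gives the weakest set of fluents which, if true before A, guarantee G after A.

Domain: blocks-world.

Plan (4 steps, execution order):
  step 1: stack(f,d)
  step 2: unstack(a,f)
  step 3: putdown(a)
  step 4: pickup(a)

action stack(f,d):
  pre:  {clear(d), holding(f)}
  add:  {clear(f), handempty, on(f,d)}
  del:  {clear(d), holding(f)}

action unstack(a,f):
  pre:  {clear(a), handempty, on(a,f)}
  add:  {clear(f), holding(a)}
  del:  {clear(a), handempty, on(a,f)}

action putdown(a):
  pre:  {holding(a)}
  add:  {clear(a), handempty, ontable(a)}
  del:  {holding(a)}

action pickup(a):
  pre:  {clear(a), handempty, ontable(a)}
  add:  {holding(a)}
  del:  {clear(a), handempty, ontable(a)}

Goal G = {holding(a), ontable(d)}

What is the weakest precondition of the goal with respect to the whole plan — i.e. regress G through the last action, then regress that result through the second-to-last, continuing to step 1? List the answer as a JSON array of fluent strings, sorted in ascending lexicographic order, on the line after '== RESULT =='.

Regress step by step:
  through step 4 (pickup(a)): drop {holding(a)}, keep {ontable(d)}, require {clear(a), handempty, ontable(a)}
    → {clear(a), handempty, ontable(a), ontable(d)}
  through step 3 (putdown(a)): drop {clear(a), handempty, ontable(a)}, keep {ontable(d)}, require {holding(a)}
    → {holding(a), ontable(d)}
  through step 2 (unstack(a,f)): drop {holding(a)}, keep {ontable(d)}, require {clear(a), handempty, on(a,f)}
    → {clear(a), handempty, on(a,f), ontable(d)}
  through step 1 (stack(f,d)): drop {handempty}, keep {clear(a), on(a,f), ontable(d)}, require {clear(d), holding(f)}
    → {clear(a), clear(d), holding(f), on(a,f), ontable(d)}

== RESULT ==
["clear(a)", "clear(d)", "holding(f)", "on(a,f)", "ontable(d)"]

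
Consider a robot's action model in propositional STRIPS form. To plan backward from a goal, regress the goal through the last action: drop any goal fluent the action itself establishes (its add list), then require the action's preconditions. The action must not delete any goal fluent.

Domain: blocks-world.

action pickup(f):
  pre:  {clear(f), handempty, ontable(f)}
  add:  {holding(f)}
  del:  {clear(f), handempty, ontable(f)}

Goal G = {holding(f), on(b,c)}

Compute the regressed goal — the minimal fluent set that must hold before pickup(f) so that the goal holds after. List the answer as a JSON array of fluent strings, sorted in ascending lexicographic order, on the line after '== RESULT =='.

Regress:
  G ∩ del = {}  (empty — regression defined)
  G \ add = {holding(f), on(b,c)} \ {holding(f)} = {on(b,c)}
  ∪ pre   = {on(b,c)} ∪ {clear(f), handempty, ontable(f)}
          = {clear(f), handempty, on(b,c), ontable(f)}

== RESULT ==
["clear(f)", "handempty", "on(b,c)", "ontable(f)"]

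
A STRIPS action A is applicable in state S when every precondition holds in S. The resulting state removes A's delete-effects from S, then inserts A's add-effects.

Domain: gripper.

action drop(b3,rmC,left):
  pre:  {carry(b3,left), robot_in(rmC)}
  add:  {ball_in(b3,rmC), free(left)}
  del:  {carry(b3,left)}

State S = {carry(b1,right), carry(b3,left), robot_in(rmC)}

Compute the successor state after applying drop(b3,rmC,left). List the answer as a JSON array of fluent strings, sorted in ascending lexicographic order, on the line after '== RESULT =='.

Compute (S \ del) ∪ add:
  pre ⊆ S: {carry(b3,left), robot_in(rmC)} ⊆ S  — applicable
  S \ del = {carry(b1,right), robot_in(rmC)}
  ∪ add   = {ball_in(b3,rmC), carry(b1,right), free(left), robot_in(rmC)}

== RESULT ==
["ball_in(b3,rmC)", "carry(b1,right)", "free(left)", "robot_in(rmC)"]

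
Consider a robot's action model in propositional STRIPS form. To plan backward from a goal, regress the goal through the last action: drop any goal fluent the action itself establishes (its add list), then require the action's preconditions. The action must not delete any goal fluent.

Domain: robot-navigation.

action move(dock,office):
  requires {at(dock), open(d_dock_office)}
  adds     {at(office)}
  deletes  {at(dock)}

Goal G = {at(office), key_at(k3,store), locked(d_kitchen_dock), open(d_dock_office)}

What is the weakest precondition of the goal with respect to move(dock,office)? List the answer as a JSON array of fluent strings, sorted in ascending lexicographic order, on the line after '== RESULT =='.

Regress:
  G ∩ del = {}  (empty — regression defined)
  G \ add = {at(office), key_at(k3,store), locked(d_kitchen_dock), open(d_dock_office)} \ {at(office)} = {key_at(k3,store), locked(d_kitchen_dock), open(d_dock_office)}
  ∪ pre   = {key_at(k3,store), locked(d_kitchen_dock), open(d_dock_office)} ∪ {at(dock), open(d_dock_office)}
          = {at(dock), key_at(k3,store), locked(d_kitchen_dock), open(d_dock_office)}

== RESULT ==
["at(dock)", "key_at(k3,store)", "locked(d_kitchen_dock)", "open(d_dock_office)"]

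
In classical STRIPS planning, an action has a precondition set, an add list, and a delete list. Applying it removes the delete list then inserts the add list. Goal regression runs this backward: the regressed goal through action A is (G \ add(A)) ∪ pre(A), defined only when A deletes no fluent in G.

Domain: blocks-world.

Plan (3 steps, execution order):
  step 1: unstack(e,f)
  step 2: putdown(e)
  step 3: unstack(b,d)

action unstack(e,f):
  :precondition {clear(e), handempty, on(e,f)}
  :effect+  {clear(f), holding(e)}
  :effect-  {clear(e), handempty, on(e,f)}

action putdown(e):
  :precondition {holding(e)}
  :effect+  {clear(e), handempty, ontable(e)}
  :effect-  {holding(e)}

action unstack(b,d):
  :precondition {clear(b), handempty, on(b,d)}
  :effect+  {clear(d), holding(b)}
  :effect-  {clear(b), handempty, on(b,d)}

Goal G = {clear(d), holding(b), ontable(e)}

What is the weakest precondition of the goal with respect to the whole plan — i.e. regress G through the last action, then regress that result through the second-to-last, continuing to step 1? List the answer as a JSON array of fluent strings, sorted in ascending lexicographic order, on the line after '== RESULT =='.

Regress step by step:
  through step 3 (unstack(b,d)): drop {clear(d), holding(b)}, keep {ontable(e)}, require {clear(b), handempty, on(b,d)}
    → {clear(b), handempty, on(b,d), ontable(e)}
  through step 2 (putdown(e)): drop {handempty, ontable(e)}, keep {clear(b), on(b,d)}, require {holding(e)}
    → {clear(b), holding(e), on(b,d)}
  through step 1 (unstack(e,f)): drop {holding(e)}, keep {clear(b), on(b,d)}, require {clear(e), handempty, on(e,f)}
    → {clear(b), clear(e), handempty, on(b,d), on(e,f)}

== RESULT ==
["clear(b)", "clear(e)", "handempty", "on(b,d)", "on(e,f)"]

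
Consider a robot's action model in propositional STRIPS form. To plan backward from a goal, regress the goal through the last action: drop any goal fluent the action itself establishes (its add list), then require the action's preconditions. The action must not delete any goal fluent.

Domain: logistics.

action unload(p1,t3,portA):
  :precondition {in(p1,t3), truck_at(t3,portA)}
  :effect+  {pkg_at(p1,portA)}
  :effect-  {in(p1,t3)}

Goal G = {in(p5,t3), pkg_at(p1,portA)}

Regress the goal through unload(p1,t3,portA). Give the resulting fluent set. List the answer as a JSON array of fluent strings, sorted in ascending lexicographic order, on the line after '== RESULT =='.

Regress:
  G ∩ del = {}  (empty — regression defined)
  G \ add = {in(p5,t3), pkg_at(p1,portA)} \ {pkg_at(p1,portA)} = {in(p5,t3)}
  ∪ pre   = {in(p5,t3)} ∪ {in(p1,t3), truck_at(t3,portA)}
          = {in(p1,t3), in(p5,t3), truck_at(t3,portA)}

== RESULT ==
["in(p1,t3)", "in(p5,t3)", "truck_at(t3,portA)"]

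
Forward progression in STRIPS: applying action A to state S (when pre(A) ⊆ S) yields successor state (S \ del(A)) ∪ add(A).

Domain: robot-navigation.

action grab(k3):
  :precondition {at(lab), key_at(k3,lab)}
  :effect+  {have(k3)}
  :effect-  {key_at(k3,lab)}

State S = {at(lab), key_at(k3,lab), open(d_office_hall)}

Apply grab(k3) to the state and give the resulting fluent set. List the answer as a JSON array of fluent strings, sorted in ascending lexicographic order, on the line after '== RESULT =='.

Compute (S \ del) ∪ add:
  pre ⊆ S: {at(lab), key_at(k3,lab)} ⊆ S  — applicable
  S \ del = {at(lab), open(d_office_hall)}
  ∪ add   = {at(lab), have(k3), open(d_office_hall)}

== RESULT ==
["at(lab)", "have(k3)", "open(d_office_hall)"]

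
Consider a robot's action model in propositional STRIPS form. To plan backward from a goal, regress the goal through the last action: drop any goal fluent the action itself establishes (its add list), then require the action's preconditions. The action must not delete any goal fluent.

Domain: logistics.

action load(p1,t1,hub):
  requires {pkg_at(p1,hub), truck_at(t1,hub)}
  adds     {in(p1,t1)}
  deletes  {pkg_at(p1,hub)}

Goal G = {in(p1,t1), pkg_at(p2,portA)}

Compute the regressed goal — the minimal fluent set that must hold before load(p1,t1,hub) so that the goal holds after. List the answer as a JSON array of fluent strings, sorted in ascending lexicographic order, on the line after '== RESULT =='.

Regress:
  G ∩ del = {}  (empty — regression defined)
  G \ add = {in(p1,t1), pkg_at(p2,portA)} \ {in(p1,t1)} = {pkg_at(p2,portA)}
  ∪ pre   = {pkg_at(p2,portA)} ∪ {pkg_at(p1,hub), truck_at(t1,hub)}
          = {pkg_at(p1,hub), pkg_at(p2,portA), truck_at(t1,hub)}

== RESULT ==
["pkg_at(p1,hub)", "pkg_at(p2,portA)", "truck_at(t1,hub)"]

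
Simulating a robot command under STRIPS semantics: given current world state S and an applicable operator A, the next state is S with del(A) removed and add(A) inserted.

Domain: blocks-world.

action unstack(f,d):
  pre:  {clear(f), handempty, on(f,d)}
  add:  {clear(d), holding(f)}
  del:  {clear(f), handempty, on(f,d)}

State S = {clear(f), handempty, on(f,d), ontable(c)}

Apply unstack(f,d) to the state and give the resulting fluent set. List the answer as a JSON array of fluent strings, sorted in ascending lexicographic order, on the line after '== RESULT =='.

Compute (S \ del) ∪ add:
  pre ⊆ S: {clear(f), handempty, on(f,d)} ⊆ S  — applicable
  S \ del = {ontable(c)}
  ∪ add   = {clear(d), holding(f), ontable(c)}

== RESULT ==
["clear(d)", "holding(f)", "ontable(c)"]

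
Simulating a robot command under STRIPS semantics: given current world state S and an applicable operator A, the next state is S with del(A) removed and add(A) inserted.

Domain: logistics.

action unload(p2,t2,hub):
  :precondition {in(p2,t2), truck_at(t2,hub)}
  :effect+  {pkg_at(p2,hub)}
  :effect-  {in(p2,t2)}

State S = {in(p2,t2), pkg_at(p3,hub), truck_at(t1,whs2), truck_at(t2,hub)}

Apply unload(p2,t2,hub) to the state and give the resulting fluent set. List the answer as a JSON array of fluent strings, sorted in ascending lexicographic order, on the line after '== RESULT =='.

Progress:
  pre ⊆ S: {in(p2,t2), truck_at(t2,hub)} ⊆ S  — applicable
  S \ del = {pkg_at(p3,hub), truck_at(t1,whs2), truck_at(t2,hub)}
  ∪ add   = {pkg_at(p2,hub), pkg_at(p3,hub), truck_at(t1,whs2), truck_at(t2,hub)}

== RESULT ==
["pkg_at(p2,hub)", "pkg_at(p3,hub)", "truck_at(t1,whs2)", "truck_at(t2,hub)"]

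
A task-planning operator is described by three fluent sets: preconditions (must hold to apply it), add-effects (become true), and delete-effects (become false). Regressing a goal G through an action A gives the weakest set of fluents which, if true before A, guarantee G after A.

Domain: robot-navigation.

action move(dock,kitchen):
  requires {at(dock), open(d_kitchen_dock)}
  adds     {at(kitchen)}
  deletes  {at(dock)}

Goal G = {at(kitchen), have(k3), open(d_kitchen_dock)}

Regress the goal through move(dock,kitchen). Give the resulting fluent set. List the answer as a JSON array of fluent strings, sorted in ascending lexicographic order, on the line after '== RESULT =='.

Compute (G \ add) ∪ pre:
  G ∩ del = {}  (empty — regression defined)
  G \ add = {at(kitchen), have(k3), open(d_kitchen_dock)} \ {at(kitchen)} = {have(k3), open(d_kitchen_dock)}
  ∪ pre   = {have(k3), open(d_kitchen_dock)} ∪ {at(dock), open(d_kitchen_dock)}
          = {at(dock), have(k3), open(d_kitchen_dock)}

== RESULT ==
["at(dock)", "have(k3)", "open(d_kitchen_dock)"]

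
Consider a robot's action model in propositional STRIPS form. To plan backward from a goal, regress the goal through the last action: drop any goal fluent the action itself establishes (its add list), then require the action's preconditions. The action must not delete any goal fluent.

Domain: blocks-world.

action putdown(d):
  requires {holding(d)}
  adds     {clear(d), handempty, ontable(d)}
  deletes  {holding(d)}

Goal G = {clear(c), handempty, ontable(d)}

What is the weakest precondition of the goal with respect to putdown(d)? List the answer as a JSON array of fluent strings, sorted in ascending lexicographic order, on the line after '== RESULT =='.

Compute (G \ add) ∪ pre:
  G ∩ del = {}  (empty — regression defined)
  G \ add = {clear(c), handempty, ontable(d)} \ {clear(d), handempty, ontable(d)} = {clear(c)}
  ∪ pre   = {clear(c)} ∪ {holding(d)}
          = {clear(c), holding(d)}

== RESULT ==
["clear(c)", "holding(d)"]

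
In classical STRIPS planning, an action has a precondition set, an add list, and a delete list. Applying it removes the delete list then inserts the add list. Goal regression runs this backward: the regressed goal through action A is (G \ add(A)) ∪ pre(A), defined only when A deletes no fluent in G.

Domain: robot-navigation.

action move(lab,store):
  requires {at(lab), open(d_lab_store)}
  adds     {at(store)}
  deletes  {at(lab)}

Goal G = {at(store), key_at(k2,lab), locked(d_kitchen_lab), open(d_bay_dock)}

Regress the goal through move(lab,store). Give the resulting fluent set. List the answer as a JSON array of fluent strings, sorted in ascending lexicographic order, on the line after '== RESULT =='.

Regress:
  G ∩ del = {}  (empty — regression defined)
  G \ add = {at(store), key_at(k2,lab), locked(d_kitchen_lab), open(d_bay_dock)} \ {at(store)} = {key_at(k2,lab), locked(d_kitchen_lab), open(d_bay_dock)}
  ∪ pre   = {key_at(k2,lab), locked(d_kitchen_lab), open(d_bay_dock)} ∪ {at(lab), open(d_lab_store)}
          = {at(lab), key_at(k2,lab), locked(d_kitchen_lab), open(d_bay_dock), open(d_lab_store)}

== RESULT ==
["at(lab)", "key_at(k2,lab)", "locked(d_kitchen_lab)", "open(d_bay_dock)", "open(d_lab_store)"]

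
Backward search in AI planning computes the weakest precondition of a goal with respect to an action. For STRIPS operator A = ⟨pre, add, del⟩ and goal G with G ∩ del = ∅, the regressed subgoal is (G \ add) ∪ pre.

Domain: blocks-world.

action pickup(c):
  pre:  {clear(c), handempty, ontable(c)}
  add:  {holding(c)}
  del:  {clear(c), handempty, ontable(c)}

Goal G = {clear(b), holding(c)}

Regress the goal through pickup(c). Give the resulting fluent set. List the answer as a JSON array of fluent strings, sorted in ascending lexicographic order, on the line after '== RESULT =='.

Compute (G \ add) ∪ pre:
  G ∩ del = {}  (empty — regression defined)
  G \ add = {clear(b), holding(c)} \ {holding(c)} = {clear(b)}
  ∪ pre   = {clear(b)} ∪ {clear(c), handempty, ontable(c)}
          = {clear(b), clear(c), handempty, ontable(c)}

== RESULT ==
["clear(b)", "clear(c)", "handempty", "ontable(c)"]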